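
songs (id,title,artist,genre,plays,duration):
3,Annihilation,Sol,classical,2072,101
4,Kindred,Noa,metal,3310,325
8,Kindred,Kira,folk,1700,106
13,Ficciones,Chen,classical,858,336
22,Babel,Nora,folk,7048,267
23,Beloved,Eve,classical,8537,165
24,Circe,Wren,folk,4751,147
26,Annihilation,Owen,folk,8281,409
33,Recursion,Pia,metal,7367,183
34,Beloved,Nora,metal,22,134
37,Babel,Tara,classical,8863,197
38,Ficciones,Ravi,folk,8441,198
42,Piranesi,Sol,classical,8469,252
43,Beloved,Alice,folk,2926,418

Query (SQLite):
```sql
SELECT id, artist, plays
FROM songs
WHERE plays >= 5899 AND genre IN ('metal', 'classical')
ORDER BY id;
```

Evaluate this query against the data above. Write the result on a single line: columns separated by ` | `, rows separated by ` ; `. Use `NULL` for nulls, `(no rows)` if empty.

23 | Eve | 8537 ; 33 | Pia | 7367 ; 37 | Tara | 8863 ; 42 | Sol | 8469

plays >= 5899: ids {22, 23, 26, 33, 37, 38, 42}
genre IN ('metal', 'classical'): ids {3, 4, 13, 23, 33, 34, 37, 42}
Combine with AND.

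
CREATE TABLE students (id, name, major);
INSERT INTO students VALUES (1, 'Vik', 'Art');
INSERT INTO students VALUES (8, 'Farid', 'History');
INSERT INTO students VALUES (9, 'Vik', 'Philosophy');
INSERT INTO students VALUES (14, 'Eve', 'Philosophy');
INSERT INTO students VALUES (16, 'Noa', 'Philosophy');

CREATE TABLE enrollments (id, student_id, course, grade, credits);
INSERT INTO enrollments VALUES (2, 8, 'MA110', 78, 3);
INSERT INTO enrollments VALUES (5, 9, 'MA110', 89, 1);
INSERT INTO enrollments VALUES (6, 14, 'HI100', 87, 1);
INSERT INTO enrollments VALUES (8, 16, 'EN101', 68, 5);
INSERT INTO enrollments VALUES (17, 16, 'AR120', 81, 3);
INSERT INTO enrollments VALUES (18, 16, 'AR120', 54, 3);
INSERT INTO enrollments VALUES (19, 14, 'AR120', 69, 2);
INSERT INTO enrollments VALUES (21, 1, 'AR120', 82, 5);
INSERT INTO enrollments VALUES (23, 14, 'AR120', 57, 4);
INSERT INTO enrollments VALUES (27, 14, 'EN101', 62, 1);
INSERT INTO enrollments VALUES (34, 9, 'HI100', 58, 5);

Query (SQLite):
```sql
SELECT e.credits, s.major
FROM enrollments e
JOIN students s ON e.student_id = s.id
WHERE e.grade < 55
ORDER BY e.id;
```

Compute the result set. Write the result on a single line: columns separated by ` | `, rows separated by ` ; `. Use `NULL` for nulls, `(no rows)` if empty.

Each enrollments row matches the students row where student_id = students.id.
Then keep rows with e.grade < 55.

3 | Philosophy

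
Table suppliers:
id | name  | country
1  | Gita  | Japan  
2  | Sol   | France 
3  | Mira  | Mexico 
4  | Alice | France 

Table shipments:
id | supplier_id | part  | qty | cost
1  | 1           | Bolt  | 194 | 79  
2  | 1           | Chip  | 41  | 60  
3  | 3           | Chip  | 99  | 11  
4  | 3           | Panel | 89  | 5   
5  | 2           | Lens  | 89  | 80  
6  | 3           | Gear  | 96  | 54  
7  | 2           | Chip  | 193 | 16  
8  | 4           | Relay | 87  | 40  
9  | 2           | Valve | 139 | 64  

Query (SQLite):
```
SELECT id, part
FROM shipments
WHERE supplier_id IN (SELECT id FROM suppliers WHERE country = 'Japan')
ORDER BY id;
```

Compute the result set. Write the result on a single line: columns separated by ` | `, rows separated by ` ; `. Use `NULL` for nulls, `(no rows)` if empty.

Inner query: suppliers.id where country = 'Japan'.
Outer: keep shipments rows whose supplier_id is in that set.
Inner query → {1}

1 | Bolt ; 2 | Chip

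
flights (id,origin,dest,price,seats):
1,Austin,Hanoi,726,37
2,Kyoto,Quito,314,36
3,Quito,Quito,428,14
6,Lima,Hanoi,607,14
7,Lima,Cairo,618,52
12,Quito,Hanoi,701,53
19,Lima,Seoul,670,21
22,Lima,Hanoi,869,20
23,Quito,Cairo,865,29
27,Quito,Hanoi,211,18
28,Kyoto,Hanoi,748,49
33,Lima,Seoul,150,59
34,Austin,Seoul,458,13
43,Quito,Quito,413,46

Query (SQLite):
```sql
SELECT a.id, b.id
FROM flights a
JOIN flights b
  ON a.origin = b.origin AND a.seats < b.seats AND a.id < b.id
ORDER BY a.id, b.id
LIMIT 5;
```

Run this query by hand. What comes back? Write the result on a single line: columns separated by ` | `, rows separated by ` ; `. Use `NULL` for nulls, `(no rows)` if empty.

2 | 28 ; 3 | 12 ; 3 | 23 ; 3 | 27 ; 3 | 43

Pairs (a,b) with same origin, a.seats < b.seats, a.id < b.id.
origin groups: Austin:{1,34} Kyoto:{2,28} Lima:{6,7,19,22,33} Quito:{3,12,23,27,43}
Ordered by (a.id, b.id); first 5.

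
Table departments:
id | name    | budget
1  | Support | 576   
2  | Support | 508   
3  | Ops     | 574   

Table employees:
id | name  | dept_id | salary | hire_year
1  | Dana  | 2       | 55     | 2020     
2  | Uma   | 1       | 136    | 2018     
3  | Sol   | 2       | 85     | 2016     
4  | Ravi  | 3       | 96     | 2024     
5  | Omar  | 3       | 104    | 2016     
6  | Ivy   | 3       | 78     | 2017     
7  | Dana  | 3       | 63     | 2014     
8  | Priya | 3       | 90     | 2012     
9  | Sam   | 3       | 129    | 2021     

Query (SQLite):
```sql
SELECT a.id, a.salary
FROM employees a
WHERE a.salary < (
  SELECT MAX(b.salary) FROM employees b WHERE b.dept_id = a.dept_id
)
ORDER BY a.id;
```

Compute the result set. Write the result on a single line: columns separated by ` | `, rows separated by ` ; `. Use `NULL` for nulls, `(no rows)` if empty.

1 | 55 ; 4 | 96 ; 5 | 104 ; 6 | 78 ; 7 | 63 ; 8 | 90

For each employees row a, compute MAX(salary) over rows sharing a.dept_id.
Keep row a if a.salary < that per-group MAX.
  dept_id=1: MAX(salary) = 136
  dept_id=2: MAX(salary) = 85
  dept_id=3: MAX(salary) = 129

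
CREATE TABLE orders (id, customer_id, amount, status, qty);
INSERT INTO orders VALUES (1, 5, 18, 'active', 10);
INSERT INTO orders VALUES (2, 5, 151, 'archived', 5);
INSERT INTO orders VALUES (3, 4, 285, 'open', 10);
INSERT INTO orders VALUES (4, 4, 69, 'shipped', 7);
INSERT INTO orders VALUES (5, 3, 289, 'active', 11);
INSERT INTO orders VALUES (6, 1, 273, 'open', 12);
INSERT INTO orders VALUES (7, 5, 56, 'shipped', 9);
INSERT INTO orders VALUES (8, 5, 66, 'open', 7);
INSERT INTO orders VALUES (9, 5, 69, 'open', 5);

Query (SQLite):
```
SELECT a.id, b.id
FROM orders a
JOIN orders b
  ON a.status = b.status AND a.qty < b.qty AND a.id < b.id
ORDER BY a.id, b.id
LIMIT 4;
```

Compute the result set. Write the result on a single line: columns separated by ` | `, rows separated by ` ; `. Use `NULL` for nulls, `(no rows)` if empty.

1 | 5 ; 3 | 6 ; 4 | 7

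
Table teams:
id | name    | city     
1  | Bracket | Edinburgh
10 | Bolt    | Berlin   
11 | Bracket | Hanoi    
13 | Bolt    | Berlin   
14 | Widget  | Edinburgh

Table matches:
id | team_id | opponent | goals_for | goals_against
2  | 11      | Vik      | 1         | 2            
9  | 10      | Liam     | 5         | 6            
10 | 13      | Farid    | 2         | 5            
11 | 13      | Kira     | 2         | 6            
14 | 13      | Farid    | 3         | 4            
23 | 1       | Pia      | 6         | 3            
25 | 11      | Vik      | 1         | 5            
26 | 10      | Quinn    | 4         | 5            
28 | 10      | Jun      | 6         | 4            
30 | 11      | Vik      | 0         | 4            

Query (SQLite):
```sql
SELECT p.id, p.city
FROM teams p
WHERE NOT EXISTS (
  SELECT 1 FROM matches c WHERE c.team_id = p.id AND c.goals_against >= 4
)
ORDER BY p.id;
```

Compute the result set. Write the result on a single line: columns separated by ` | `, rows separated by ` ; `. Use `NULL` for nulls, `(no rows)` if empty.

1 | Edinburgh ; 14 | Edinburgh

For each teams row, check whether any matches with matching team_id has goals_against >= 4.
Keep rows where that is false.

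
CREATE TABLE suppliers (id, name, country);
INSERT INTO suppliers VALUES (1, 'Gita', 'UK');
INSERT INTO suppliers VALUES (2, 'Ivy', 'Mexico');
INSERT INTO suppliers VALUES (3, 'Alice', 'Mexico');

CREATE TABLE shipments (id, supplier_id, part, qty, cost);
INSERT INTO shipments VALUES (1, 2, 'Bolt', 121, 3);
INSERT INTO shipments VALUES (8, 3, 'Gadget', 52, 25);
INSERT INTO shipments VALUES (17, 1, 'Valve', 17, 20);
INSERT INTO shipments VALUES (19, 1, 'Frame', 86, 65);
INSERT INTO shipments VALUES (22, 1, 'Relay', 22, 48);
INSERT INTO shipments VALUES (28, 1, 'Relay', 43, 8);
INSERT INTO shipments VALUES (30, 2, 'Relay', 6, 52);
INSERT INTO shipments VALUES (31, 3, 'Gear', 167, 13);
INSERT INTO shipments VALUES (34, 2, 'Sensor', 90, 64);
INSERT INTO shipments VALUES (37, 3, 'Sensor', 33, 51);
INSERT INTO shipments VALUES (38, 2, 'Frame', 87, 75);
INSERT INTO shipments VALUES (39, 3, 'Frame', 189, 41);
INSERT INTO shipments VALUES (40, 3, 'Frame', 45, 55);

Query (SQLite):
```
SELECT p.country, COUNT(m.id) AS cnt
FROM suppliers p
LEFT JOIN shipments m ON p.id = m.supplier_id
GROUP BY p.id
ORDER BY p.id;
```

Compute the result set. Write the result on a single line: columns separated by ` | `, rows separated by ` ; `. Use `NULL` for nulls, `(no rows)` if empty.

LEFT JOIN keeps every suppliers row; unmatched ones get NULL for shipments columns.
Group by suppliers.id and compute COUNT(m.id). COUNT(col) of an all-NULL group is 0.
  1: ids {17, 19, 22, 28} → COUNT(m.id)=4
  2: ids {1, 30, 34, 38} → COUNT(m.id)=4
  3: ids {8, 31, 37, 39, 40} → COUNT(m.id)=5

UK | 4 ; Mexico | 4 ; Mexico | 5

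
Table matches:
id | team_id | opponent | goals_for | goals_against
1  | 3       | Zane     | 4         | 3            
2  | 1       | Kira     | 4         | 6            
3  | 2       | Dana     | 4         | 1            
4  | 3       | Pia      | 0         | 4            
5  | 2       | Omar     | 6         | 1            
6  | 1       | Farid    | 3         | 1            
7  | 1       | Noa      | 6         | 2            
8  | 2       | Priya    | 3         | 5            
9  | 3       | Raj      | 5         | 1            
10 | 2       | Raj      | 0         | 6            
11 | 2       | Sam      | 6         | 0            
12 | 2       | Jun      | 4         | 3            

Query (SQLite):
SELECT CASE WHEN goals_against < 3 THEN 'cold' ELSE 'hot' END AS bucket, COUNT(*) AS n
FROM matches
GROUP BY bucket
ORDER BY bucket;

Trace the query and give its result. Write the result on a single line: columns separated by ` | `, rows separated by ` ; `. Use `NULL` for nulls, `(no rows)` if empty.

Bucket rows by goals_against < 3 → 'cold' else 'hot'; count each bucket.

cold | 6 ; hot | 6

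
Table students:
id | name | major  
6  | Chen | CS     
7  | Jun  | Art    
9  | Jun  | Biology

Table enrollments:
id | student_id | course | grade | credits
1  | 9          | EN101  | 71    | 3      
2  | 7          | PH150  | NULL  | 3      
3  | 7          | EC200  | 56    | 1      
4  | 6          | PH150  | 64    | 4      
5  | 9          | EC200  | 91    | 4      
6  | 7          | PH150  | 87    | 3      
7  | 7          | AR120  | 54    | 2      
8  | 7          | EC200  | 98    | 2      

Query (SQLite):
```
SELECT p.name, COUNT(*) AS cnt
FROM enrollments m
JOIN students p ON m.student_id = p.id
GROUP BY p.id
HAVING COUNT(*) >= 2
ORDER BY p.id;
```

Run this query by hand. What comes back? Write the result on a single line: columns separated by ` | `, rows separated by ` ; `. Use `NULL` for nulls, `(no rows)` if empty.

Join each enrollments row to its students via student_id.
Group joined rows by students.id; compute COUNT(*) per group.
HAVING: keep groups with count ≥ 2.
  6: ids {4} → COUNT(*)=1
  7: ids {2, 3, 6, 7, 8} → COUNT(*)=5
  9: ids {1, 5} → COUNT(*)=2

Jun | 5 ; Jun | 2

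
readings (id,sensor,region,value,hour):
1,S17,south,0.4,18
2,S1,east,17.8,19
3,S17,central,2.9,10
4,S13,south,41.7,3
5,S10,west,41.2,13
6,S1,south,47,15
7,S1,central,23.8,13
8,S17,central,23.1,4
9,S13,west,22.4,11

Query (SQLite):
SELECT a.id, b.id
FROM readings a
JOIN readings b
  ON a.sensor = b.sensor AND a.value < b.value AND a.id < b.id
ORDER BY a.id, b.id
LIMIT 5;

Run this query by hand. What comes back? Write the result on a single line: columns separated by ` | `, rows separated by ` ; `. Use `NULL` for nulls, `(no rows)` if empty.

1 | 3 ; 1 | 8 ; 2 | 6 ; 2 | 7 ; 3 | 8

Pairs (a,b) with same sensor, a.value < b.value, a.id < b.id.
sensor groups: S1:{2,6,7} S10:{5} S13:{4,9} S17:{1,3,8}
Ordered by (a.id, b.id); first 5.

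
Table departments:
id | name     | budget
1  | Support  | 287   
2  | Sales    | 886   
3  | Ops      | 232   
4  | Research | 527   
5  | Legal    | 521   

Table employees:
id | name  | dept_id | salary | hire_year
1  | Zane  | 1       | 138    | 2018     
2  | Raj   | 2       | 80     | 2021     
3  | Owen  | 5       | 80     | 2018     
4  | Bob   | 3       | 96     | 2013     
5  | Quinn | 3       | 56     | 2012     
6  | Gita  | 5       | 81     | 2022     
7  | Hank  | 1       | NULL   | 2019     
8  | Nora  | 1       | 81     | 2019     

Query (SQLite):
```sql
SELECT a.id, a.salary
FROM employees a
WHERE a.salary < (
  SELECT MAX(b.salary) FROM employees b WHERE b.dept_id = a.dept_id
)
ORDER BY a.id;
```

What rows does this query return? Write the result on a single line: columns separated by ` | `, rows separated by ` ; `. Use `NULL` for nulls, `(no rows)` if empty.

For each employees row a, compute MAX(salary) over rows sharing a.dept_id.
Keep row a if a.salary < that per-group MAX.
  dept_id=1: MAX(salary) = 138
  dept_id=2: MAX(salary) = 80
  dept_id=3: MAX(salary) = 96
  dept_id=5: MAX(salary) = 81

3 | 80 ; 5 | 56 ; 8 | 81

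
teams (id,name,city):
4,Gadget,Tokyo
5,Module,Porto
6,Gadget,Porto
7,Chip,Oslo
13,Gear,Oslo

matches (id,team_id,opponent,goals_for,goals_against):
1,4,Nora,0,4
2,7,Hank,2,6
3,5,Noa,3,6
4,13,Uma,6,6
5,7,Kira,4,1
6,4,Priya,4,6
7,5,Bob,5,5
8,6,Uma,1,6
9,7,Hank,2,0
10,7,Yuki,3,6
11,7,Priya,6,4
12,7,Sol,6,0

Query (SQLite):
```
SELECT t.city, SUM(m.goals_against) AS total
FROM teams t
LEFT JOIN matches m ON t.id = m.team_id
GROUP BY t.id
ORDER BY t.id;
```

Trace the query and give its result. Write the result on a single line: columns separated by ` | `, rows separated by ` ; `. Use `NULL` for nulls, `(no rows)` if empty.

Tokyo | 10 ; Porto | 11 ; Porto | 6 ; Oslo | 17 ; Oslo | 6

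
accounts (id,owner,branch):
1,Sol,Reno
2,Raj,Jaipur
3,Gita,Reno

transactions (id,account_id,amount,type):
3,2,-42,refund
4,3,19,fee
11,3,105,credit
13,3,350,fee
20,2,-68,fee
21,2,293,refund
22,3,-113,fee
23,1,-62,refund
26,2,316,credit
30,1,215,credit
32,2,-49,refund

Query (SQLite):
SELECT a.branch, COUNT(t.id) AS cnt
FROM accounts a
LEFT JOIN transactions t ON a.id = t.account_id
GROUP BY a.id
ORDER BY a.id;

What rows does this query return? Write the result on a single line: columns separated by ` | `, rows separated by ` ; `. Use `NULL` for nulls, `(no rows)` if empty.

LEFT JOIN keeps every accounts row; unmatched ones get NULL for transactions columns.
Group by accounts.id and compute COUNT(t.id). COUNT(col) of an all-NULL group is 0.
  1: ids {23, 30} → COUNT(t.id)=2
  2: ids {3, 20, 21, 26, 32} → COUNT(t.id)=5
  3: ids {4, 11, 13, 22} → COUNT(t.id)=4

Reno | 2 ; Jaipur | 5 ; Reno | 4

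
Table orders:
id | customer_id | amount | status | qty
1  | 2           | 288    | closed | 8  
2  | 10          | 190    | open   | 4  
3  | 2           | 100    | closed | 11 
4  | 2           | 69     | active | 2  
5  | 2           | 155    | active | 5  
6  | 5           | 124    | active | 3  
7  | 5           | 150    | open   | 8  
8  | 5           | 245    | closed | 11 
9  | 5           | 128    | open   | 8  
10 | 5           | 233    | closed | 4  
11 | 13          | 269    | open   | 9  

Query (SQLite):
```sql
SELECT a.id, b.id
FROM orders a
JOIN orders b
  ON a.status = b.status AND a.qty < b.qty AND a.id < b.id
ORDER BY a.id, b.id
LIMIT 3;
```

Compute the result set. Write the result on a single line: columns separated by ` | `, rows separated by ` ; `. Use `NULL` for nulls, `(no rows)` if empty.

Pairs (a,b) with same status, a.qty < b.qty, a.id < b.id.
status groups: active:{4,5,6} closed:{1,3,8,10} open:{2,7,9,11}
Ordered by (a.id, b.id); first 3.

1 | 3 ; 1 | 8 ; 2 | 7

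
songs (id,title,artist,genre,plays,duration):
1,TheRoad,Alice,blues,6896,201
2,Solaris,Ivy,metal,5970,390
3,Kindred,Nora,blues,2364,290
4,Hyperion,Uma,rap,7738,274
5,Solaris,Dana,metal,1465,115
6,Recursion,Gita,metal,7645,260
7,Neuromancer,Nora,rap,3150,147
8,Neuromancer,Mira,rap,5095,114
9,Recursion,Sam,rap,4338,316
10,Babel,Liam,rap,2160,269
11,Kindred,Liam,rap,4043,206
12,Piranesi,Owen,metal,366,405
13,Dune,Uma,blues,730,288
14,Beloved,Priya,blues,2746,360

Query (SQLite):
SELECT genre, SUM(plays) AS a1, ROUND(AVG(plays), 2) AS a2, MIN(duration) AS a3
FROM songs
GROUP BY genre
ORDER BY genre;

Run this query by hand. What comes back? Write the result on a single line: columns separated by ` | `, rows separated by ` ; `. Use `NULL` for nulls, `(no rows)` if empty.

blues | 12736 | 3184 | 201 ; metal | 15446 | 3861.5 | 115 ; rap | 26524 | 4420.67 | 114

Group songs by genre.
Per group compute: SUM(plays), ROUND(AVG(plays), 2), MIN(duration).
  blues: ids {1, 3, 13, 14} → SUM(plays)=12736, ROUND(AVG(plays), 2)=3184, MIN(duration)=201
  metal: ids {2, 5, 6, 12} → SUM(plays)=15446, ROUND(AVG(plays), 2)=3861.5, MIN(duration)=115
  rap: ids {4, 7, 8, 9, 10, 11} → SUM(plays)=26524, ROUND(AVG(plays), 2)=4420.67, MIN(duration)=114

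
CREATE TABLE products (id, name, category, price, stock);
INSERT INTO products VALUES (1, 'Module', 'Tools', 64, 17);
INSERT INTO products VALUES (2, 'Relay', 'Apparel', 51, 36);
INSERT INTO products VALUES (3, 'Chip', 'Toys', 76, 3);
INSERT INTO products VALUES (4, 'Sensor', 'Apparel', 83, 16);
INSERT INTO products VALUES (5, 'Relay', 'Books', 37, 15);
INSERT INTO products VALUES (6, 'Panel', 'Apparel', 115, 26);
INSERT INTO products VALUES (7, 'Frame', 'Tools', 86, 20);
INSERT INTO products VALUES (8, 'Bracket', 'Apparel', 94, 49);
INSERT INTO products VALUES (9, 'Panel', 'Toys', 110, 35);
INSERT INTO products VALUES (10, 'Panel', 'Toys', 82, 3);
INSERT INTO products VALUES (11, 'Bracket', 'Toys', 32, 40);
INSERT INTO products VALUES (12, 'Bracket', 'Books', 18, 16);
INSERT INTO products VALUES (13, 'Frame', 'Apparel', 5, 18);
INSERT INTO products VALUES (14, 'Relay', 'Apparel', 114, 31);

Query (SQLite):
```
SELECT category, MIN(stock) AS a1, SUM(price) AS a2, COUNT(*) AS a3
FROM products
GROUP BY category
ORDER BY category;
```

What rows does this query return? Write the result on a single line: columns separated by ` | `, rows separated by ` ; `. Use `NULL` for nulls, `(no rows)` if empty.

Apparel | 16 | 462 | 6 ; Books | 15 | 55 | 2 ; Tools | 17 | 150 | 2 ; Toys | 3 | 300 | 4

Group products by category.
Per group compute: MIN(stock), SUM(price), COUNT(*).
  Apparel: ids {2, 4, 6, 8, 13, 14} → MIN(stock)=16, SUM(price)=462, COUNT(*)=6
  Books: ids {5, 12} → MIN(stock)=15, SUM(price)=55, COUNT(*)=2
  Tools: ids {1, 7} → MIN(stock)=17, SUM(price)=150, COUNT(*)=2
  Toys: ids {3, 9, 10, 11} → MIN(stock)=3, SUM(price)=300, COUNT(*)=4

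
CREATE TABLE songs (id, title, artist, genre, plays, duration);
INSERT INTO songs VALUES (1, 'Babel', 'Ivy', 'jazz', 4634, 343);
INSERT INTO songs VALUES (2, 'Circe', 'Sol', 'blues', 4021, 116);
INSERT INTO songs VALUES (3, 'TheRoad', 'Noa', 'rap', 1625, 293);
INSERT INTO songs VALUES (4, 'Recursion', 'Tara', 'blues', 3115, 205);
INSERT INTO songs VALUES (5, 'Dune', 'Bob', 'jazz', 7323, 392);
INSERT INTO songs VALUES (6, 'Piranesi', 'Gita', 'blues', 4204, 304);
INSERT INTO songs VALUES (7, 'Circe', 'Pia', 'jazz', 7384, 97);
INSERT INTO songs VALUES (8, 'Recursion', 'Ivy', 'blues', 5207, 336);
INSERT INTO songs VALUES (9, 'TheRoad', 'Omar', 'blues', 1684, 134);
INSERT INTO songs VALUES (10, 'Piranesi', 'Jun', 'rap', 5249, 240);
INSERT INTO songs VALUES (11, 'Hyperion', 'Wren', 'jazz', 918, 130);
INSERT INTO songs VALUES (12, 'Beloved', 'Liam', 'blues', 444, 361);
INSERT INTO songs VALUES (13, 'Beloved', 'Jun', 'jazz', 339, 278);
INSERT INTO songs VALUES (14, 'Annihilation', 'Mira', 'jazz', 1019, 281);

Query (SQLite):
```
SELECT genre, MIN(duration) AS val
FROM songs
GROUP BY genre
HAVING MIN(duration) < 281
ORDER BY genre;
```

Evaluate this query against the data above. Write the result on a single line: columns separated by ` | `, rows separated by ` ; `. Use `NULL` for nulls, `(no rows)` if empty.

blues | 116 ; jazz | 97 ; rap | 240

Partition songs by genre; compute MIN(duration) within each group.
HAVING: keep groups where MIN(duration) < 281.
  blues: ids {2, 4, 6, 8, 9, 12} → MIN(duration)=116
  jazz: ids {1, 5, 7, 11, 13, 14} → MIN(duration)=97
  rap: ids {3, 10} → MIN(duration)=240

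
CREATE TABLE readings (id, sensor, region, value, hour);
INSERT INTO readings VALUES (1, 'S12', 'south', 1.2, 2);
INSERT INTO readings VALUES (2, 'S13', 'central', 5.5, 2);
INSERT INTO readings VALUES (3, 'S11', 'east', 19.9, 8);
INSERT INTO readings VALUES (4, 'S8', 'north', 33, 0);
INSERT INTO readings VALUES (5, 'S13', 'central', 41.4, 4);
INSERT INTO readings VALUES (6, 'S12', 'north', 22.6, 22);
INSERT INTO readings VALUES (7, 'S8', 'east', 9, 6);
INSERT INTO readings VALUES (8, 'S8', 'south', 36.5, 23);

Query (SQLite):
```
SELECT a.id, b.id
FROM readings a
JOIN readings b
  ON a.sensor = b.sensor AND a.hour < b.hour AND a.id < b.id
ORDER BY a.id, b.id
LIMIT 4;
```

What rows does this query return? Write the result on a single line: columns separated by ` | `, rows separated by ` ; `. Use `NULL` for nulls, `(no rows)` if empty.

1 | 6 ; 2 | 5 ; 4 | 7 ; 4 | 8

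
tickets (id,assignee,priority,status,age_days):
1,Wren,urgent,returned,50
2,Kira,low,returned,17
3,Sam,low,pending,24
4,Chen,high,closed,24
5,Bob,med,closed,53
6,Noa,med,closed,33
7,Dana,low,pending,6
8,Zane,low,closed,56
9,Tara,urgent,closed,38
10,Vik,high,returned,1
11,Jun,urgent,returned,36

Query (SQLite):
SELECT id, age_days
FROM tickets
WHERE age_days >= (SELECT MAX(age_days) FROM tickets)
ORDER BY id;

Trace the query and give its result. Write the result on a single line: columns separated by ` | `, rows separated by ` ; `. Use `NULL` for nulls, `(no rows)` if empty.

8 | 56

Scalar subquery: MAX(age_days) over all tickets rows = 56.
Keep rows where age_days >= that value.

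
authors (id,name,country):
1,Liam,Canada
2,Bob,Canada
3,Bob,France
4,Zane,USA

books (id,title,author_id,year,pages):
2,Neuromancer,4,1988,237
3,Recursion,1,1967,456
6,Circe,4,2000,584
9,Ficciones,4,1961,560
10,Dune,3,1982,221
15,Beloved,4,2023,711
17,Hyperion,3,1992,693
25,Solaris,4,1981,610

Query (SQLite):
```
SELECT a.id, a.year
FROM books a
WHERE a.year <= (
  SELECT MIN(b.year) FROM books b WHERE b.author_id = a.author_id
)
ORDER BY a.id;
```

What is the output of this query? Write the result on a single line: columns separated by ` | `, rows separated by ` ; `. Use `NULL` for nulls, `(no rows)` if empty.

For each books row a, compute MIN(year) over rows sharing a.author_id.
Keep row a if a.year <= that per-group MIN.
  author_id=1: MIN(year) = 1967
  author_id=3: MIN(year) = 1982
  author_id=4: MIN(year) = 1961

3 | 1967 ; 9 | 1961 ; 10 | 1982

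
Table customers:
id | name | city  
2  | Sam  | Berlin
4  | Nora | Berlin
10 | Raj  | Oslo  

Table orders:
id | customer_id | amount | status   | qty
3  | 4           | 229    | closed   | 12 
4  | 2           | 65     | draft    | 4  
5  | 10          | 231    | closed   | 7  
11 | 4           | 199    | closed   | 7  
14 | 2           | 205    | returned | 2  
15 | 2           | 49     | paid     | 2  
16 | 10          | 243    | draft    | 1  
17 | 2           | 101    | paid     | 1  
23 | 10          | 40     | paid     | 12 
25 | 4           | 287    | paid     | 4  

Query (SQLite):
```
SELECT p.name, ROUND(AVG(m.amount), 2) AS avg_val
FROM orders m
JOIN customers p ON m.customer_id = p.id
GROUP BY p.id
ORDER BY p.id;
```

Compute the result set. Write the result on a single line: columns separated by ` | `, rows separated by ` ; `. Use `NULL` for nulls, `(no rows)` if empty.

Join each orders row to its customers via customer_id.
Group joined rows by customers.id; compute ROUND(AVG(m.amount), 2) per group.
  2: ids {4, 14, 15, 17} → ROUND(AVG(m.amount), 2)=105
  4: ids {3, 11, 25} → ROUND(AVG(m.amount), 2)=238.33
  10: ids {5, 16, 23} → ROUND(AVG(m.amount), 2)=171.33

Sam | 105 ; Nora | 238.33 ; Raj | 171.33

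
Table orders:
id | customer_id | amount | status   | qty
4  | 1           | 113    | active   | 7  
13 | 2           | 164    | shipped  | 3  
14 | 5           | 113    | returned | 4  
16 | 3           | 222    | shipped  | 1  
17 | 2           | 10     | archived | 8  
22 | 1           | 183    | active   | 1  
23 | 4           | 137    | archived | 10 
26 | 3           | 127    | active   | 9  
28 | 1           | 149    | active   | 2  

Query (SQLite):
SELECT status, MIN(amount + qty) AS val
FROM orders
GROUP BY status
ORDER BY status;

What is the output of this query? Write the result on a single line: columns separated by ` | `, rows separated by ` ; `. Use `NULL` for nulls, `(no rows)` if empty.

active | 120 ; archived | 18 ; returned | 117 ; shipped | 167

For each row compute amount + qty.
Group by status; take MIN of the expression per group.
  active: ids {4, 22, 26, 28} → MIN(amount + qty)=120
  archived: ids {17, 23} → MIN(amount + qty)=18
  returned: ids {14} → MIN(amount + qty)=117
  shipped: ids {13, 16} → MIN(amount + qty)=167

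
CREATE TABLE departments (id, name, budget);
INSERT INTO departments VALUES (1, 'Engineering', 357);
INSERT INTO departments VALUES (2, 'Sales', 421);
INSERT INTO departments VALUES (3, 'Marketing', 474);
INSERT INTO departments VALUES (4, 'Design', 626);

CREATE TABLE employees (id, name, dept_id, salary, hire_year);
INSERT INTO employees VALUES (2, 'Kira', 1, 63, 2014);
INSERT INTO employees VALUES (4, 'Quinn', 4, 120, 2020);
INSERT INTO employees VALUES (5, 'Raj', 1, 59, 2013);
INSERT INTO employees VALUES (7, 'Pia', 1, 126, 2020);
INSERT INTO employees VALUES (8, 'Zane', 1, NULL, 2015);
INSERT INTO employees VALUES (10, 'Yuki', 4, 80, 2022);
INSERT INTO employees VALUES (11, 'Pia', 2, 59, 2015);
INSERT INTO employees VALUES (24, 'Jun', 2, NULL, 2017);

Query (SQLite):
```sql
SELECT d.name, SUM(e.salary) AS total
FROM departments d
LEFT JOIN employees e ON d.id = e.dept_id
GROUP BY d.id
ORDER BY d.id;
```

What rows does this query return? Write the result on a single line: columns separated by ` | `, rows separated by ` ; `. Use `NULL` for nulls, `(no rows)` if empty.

Engineering | 248 ; Sales | 59 ; Marketing | NULL ; Design | 200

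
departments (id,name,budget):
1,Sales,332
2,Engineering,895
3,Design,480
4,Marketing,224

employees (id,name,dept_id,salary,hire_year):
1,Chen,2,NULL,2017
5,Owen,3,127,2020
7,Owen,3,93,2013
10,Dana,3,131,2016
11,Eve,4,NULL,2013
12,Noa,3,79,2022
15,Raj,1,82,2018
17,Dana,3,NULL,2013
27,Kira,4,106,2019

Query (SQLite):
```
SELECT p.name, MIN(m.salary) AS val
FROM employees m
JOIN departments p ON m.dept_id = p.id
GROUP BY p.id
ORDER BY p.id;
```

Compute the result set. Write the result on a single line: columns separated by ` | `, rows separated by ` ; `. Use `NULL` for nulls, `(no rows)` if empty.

Join each employees row to its departments via dept_id.
Group joined rows by departments.id; compute MIN(m.salary) per group.
  1: ids {15} → MIN(m.salary)=82
  2: ids {1} → MIN(m.salary)=NULL
  3: ids {5, 7, 10, 12, 17} → MIN(m.salary)=79
  4: ids {11, 27} → MIN(m.salary)=106

Sales | 82 ; Engineering | NULL ; Design | 79 ; Marketing | 106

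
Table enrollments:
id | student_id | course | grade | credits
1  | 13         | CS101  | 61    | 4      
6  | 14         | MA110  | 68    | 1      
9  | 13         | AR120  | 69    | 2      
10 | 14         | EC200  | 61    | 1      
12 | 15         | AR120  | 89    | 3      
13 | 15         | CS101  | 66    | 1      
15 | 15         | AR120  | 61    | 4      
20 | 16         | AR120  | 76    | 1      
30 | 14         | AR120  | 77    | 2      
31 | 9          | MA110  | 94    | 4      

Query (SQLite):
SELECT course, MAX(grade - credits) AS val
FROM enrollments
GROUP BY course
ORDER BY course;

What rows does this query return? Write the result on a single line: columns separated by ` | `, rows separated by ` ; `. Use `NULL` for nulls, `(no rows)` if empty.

For each row compute grade - credits.
Group by course; take MAX of the expression per group.
  AR120: ids {9, 12, 15, 20, 30} → MAX(grade - credits)=86
  CS101: ids {1, 13} → MAX(grade - credits)=65
  EC200: ids {10} → MAX(grade - credits)=60
  MA110: ids {6, 31} → MAX(grade - credits)=90

AR120 | 86 ; CS101 | 65 ; EC200 | 60 ; MA110 | 90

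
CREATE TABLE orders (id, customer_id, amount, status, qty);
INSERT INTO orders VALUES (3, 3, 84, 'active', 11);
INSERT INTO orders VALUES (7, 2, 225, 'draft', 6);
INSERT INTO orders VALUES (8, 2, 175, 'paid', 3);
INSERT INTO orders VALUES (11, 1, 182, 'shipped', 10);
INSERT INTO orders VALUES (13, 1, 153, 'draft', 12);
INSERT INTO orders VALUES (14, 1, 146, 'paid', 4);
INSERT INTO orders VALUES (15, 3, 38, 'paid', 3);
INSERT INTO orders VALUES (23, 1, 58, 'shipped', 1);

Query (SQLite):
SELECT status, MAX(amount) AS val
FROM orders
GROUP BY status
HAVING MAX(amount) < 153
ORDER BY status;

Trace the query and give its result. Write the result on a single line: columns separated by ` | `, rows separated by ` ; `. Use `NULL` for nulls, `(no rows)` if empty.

active | 84

Partition orders by status; compute MAX(amount) within each group.
HAVING: keep groups where MAX(amount) < 153.
  active: ids {3} → MAX(amount)=84
  draft: ids {7, 13} → MAX(amount)=225
  paid: ids {8, 14, 15} → MAX(amount)=175
  shipped: ids {11, 23} → MAX(amount)=182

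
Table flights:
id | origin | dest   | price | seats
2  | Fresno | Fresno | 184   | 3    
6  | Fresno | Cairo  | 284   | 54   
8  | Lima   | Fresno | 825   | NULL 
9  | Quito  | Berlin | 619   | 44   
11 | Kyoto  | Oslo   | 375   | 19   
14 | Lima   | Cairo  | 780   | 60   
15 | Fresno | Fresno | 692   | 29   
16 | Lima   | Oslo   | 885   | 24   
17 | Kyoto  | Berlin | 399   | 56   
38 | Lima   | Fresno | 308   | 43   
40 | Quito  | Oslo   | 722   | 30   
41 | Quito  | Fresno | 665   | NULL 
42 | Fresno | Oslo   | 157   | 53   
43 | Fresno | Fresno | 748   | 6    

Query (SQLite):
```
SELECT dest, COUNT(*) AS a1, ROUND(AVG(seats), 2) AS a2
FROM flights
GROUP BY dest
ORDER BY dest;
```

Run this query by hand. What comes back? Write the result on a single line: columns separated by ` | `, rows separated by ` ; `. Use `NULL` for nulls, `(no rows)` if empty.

Group flights by dest.
Per group compute: COUNT(*), ROUND(AVG(seats), 2).
  Berlin: ids {9, 17} → COUNT(*)=2, ROUND(AVG(seats), 2)=50
  Cairo: ids {6, 14} → COUNT(*)=2, ROUND(AVG(seats), 2)=57
  Fresno: ids {2, 8, 15, 38, 41, 43} → COUNT(*)=6, ROUND(AVG(seats), 2)=20.25
  Oslo: ids {11, 16, 40, 42} → COUNT(*)=4, ROUND(AVG(seats), 2)=31.5

Berlin | 2 | 50 ; Cairo | 2 | 57 ; Fresno | 6 | 20.25 ; Oslo | 4 | 31.5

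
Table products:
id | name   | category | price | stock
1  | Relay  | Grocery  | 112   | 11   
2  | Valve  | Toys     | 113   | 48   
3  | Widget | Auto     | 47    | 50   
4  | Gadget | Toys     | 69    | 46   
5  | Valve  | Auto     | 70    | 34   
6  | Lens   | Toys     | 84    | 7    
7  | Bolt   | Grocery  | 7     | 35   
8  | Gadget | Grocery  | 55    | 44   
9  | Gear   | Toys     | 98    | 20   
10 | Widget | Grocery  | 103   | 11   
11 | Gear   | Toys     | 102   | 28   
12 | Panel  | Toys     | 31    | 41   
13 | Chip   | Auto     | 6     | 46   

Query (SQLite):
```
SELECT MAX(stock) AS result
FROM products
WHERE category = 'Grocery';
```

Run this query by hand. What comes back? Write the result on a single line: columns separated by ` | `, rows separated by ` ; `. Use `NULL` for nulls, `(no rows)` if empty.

44

Rows where category='Grocery' → stock values: [11, 35, 44, 11].
MAX of non-NULL values = 44.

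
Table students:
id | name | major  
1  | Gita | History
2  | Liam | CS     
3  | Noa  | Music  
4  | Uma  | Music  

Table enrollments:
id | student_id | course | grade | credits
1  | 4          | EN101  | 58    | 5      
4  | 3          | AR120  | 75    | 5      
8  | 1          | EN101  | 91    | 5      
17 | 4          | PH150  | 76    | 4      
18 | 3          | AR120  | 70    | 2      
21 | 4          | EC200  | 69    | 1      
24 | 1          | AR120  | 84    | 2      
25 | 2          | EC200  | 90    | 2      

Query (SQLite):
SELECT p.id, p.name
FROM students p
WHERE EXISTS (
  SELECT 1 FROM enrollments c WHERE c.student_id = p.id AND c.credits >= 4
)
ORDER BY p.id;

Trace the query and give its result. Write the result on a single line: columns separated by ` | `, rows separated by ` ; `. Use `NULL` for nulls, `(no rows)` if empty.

1 | Gita ; 3 | Noa ; 4 | Uma

For each students row, check whether any enrollments with matching student_id has credits >= 4.
Keep rows where that is true.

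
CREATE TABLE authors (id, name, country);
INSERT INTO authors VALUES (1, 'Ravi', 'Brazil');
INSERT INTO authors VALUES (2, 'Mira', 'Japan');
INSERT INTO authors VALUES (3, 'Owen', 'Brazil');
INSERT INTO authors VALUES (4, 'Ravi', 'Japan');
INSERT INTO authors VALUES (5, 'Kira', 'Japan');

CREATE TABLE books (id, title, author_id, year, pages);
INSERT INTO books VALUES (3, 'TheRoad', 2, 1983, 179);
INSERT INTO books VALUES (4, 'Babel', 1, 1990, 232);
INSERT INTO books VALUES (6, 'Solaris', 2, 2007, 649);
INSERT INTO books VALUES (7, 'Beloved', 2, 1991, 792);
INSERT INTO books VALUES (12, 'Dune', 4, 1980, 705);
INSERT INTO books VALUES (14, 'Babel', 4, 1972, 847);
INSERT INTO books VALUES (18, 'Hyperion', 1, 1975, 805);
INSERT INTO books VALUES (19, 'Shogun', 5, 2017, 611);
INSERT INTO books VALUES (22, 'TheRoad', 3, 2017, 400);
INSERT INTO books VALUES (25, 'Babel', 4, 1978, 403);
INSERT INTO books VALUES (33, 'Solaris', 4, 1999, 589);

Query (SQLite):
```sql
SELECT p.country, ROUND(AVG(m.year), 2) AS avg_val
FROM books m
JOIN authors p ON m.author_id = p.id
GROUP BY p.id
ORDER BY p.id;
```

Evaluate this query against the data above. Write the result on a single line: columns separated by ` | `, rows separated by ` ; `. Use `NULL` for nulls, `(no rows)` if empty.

Join each books row to its authors via author_id.
Group joined rows by authors.id; compute ROUND(AVG(m.year), 2) per group.
  1: ids {4, 18} → ROUND(AVG(m.year), 2)=1982.5
  2: ids {3, 6, 7} → ROUND(AVG(m.year), 2)=1993.67
  3: ids {22} → ROUND(AVG(m.year), 2)=2017
  4: ids {12, 14, 25, 33} → ROUND(AVG(m.year), 2)=1982.25
  5: ids {19} → ROUND(AVG(m.year), 2)=2017

Brazil | 1982.5 ; Japan | 1993.67 ; Brazil | 2017 ; Japan | 1982.25 ; Japan | 2017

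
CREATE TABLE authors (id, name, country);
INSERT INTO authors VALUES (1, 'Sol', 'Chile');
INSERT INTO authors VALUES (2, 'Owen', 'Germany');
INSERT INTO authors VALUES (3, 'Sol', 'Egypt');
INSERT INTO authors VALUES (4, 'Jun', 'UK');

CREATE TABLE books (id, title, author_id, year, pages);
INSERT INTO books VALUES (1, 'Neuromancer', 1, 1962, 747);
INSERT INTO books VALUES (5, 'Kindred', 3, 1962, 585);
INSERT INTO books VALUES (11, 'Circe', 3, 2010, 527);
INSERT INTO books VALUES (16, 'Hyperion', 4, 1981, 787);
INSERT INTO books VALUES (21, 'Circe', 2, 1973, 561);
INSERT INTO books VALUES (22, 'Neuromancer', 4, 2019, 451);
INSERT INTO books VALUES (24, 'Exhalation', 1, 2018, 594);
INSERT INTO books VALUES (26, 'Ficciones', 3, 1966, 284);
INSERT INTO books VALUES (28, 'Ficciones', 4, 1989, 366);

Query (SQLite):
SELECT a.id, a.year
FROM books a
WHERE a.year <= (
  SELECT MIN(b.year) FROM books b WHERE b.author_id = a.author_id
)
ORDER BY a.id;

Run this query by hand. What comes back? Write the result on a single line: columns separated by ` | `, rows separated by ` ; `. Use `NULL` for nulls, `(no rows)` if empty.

1 | 1962 ; 5 | 1962 ; 16 | 1981 ; 21 | 1973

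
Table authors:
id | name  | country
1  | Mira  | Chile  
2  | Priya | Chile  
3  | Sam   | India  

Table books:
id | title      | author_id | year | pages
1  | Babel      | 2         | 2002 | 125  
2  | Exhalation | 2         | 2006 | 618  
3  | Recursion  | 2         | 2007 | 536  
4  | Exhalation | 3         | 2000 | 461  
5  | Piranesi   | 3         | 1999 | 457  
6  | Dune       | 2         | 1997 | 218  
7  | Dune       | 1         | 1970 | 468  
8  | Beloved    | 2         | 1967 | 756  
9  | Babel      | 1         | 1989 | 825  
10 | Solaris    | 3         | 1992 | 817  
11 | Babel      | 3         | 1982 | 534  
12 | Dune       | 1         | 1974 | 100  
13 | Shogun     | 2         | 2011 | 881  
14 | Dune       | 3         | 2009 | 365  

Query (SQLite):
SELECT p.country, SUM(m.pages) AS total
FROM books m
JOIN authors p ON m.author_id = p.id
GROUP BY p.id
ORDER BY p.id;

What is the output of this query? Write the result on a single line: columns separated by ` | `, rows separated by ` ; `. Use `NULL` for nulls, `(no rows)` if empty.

Join each books row to its authors via author_id.
Group joined rows by authors.id; compute SUM(m.pages) per group.
  1: ids {7, 9, 12} → SUM(m.pages)=1393
  2: ids {1, 2, 3, 6, 8, 13} → SUM(m.pages)=3134
  3: ids {4, 5, 10, 11, 14} → SUM(m.pages)=2634

Chile | 1393 ; Chile | 3134 ; India | 2634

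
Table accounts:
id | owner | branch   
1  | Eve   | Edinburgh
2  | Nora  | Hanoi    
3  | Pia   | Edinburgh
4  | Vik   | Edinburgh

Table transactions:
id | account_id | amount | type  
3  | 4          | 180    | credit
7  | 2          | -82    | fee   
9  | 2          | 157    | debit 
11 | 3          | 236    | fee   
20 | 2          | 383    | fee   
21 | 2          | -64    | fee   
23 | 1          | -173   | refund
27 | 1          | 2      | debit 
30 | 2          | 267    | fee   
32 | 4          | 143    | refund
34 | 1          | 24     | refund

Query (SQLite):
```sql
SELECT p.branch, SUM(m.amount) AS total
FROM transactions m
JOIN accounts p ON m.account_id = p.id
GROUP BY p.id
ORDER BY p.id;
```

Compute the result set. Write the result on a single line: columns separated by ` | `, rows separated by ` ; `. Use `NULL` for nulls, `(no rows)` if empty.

Join each transactions row to its accounts via account_id.
Group joined rows by accounts.id; compute SUM(m.amount) per group.
  1: ids {23, 27, 34} → SUM(m.amount)=-147
  2: ids {7, 9, 20, 21, 30} → SUM(m.amount)=661
  3: ids {11} → SUM(m.amount)=236
  4: ids {3, 32} → SUM(m.amount)=323

Edinburgh | -147 ; Hanoi | 661 ; Edinburgh | 236 ; Edinburgh | 323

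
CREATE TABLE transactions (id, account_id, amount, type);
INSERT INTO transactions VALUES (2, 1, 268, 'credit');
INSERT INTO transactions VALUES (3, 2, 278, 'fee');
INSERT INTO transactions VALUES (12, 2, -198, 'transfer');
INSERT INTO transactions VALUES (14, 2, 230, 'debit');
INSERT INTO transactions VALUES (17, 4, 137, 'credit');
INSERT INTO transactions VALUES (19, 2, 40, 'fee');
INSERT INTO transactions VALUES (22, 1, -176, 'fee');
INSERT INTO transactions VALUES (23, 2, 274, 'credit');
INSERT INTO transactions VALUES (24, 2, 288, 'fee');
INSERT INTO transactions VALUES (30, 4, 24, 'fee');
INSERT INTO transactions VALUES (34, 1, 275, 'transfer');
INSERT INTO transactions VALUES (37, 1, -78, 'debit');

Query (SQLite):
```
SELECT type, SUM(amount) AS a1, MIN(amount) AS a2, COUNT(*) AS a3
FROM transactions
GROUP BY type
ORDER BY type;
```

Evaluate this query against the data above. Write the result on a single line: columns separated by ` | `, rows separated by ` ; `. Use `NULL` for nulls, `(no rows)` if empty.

Group transactions by type.
Per group compute: SUM(amount), MIN(amount), COUNT(*).
  credit: ids {2, 17, 23} → SUM(amount)=679, MIN(amount)=137, COUNT(*)=3
  debit: ids {14, 37} → SUM(amount)=152, MIN(amount)=-78, COUNT(*)=2
  fee: ids {3, 19, 22, 24, 30} → SUM(amount)=454, MIN(amount)=-176, COUNT(*)=5
  transfer: ids {12, 34} → SUM(amount)=77, MIN(amount)=-198, COUNT(*)=2

credit | 679 | 137 | 3 ; debit | 152 | -78 | 2 ; fee | 454 | -176 | 5 ; transfer | 77 | -198 | 2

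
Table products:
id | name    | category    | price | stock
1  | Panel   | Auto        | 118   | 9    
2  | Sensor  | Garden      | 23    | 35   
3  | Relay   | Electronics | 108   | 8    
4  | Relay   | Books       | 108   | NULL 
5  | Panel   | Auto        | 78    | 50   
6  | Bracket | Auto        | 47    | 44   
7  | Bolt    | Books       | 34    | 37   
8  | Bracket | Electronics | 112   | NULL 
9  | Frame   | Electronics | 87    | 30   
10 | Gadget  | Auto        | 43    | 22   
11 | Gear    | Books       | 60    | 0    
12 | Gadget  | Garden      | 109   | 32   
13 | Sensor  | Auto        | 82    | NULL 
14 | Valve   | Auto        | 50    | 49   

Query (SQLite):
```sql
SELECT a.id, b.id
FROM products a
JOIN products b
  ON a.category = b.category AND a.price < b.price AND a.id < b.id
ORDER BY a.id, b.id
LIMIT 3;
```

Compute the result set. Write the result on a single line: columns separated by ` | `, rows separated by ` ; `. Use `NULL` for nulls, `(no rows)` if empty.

Pairs (a,b) with same category, a.price < b.price, a.id < b.id.
category groups: Auto:{1,5,6,10,13,14} Books:{4,7,11} Electronics:{3,8,9} Garden:{2,12}
Ordered by (a.id, b.id); first 3.

2 | 12 ; 3 | 8 ; 5 | 13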